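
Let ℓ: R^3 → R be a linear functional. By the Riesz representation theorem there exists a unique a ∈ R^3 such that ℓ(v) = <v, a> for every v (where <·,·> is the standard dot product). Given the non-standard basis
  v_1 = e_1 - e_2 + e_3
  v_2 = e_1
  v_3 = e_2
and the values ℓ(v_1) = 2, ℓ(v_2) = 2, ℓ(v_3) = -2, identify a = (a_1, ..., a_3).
a = (2, -2, -2)

Write a = (a_1, ..., a_3) in the standard basis. For each basis vector v_i, ℓ(v_i) = <v_i, a> is a linear equation in the a_j's. Collect the n equations into a matrix system V a = ℓ, where row i of V is v_i (expressed in the standard basis). Since V is invertible (lower-triangular with 1s on the diagonal, up to permutation), solve by back-substitution:
  V =
[[1, -1, 1],
 [1, 0, 0],
 [0, 1, 0]]
  V a = (2, 2, -2)
Solving gives a = (2, -2, -2).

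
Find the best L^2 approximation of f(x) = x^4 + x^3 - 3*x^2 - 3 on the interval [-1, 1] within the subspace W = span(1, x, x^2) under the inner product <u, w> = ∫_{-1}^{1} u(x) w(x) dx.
g(x) = -15*x^2/7 + 3*x/5 - 108/35

The best approximation g ∈ W is the orthogonal projection of f onto W. Writing g = a_0 + a_1 x + a_2 x^2, the coefficients solve the normal equations G · a = b where
  G_{ij} = <φ_i, φ_j> and b_i = <f, φ_i>, with φ_0 = 1, φ_1 = x, φ_2 = x^2.
G =
  [2, 0, 2/3]
  [0, 2/3, 0]
  [2/3, 0, 2/5],
b = (-38/5, 2/5, -102/35).
Solving gives a_0 = -108/35, a_1 = 3/5, a_2 = -15/7, so
  g(x) = -15*x^2/7 + 3*x/5 - 108/35.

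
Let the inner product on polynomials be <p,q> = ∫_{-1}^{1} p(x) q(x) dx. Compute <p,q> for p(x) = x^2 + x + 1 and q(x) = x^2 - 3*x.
<p,q> = -14/15

Expand the product: p(x)·q(x) = x^4 - 2*x^3 - 2*x^2 - 3*x.
∫_{-1}^{1} of each monomial x^k gives [2/(k+1) if k even, 0 if k odd]. Integrating term-by-term (or equivalently evaluating the antiderivative F(x) = x^5/5 - x^4/2 - 2*x^3/3 - 3*x^2/2 at the endpoints):
  F(1) − F(−1) = -37/15 − (-23/15) = -14/15.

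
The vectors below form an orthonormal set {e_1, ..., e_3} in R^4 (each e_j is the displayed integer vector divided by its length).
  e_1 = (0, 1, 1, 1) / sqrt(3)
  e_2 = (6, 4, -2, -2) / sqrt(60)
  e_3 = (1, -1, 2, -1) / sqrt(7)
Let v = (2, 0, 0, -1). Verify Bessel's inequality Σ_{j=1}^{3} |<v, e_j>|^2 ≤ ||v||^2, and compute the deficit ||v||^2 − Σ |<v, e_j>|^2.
Σ |<v, e_j>|^2 = 171/35; ||v||^2 = 5; deficit = 4/35

Write each e_j = u_j / sqrt(<u_j, u_j>) where u_j is the displayed integer vector. Then <v, e_j> = <v, u_j> / sqrt(<u_j, u_j>), so |<v, e_j>|^2 = <v, u_j>^2 / <u_j, u_j>.
Coefficients: <v, e_1> = -1/sqrt(3), <v, e_2> = 14/sqrt(60), <v, e_3> = 3/sqrt(7).
Square and sum: Σ |<v, e_j>|^2 = 171/35.
Compute ||v||^2 = v·v = 5.
Deficit = 5 − 171/35 = 4/35 ≥ 0, confirming Bessel's inequality. (The deficit equals ||v − Σ <v,e_j> e_j||^2, the squared distance from v to span{e_j}.)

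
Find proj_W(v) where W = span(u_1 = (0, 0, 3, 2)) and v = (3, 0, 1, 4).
proj_W(v) = (0, 0, 33/13, 22/13)

Set up U = [u_1 | ... | u_1] ∈ R^(4×1). The projector onto W = col(U) is P = U (U^T U)^(-1) U^T.
Compute U^T U =
  [13],
and U^T v = (11).
Solve U^T U · c = U^T v for the coefficients: c = (11/13). The projection is proj_W(v) = U c.
Check: (v - proj_W(v)) · u_1 = 0  (should be 0).
Result: proj_W(v) = (0, 0, 33/13, 22/13).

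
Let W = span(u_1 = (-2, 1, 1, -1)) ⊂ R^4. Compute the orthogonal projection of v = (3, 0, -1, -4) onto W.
proj_W(v) = (6/7, -3/7, -3/7, 3/7)

Set up U = [u_1 | ... | u_1] ∈ R^(4×1). The projector onto W = col(U) is P = U (U^T U)^(-1) U^T.
Compute U^T U =
  [7],
and U^T v = (-3).
Solve U^T U · c = U^T v for the coefficients: c = (-3/7). The projection is proj_W(v) = U c.
Check: (v - proj_W(v)) · u_1 = 0  (should be 0).
Result: proj_W(v) = (6/7, -3/7, -3/7, 3/7).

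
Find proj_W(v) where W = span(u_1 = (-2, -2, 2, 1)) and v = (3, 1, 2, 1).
proj_W(v) = (6/13, 6/13, -6/13, -3/13)

Set up U = [u_1 | ... | u_1] ∈ R^(4×1). The projector onto W = col(U) is P = U (U^T U)^(-1) U^T.
Compute U^T U =
  [13],
and U^T v = (-3).
Solve U^T U · c = U^T v for the coefficients: c = (-3/13). The projection is proj_W(v) = U c.
Check: (v - proj_W(v)) · u_1 = 0  (should be 0).
Result: proj_W(v) = (6/13, 6/13, -6/13, -3/13).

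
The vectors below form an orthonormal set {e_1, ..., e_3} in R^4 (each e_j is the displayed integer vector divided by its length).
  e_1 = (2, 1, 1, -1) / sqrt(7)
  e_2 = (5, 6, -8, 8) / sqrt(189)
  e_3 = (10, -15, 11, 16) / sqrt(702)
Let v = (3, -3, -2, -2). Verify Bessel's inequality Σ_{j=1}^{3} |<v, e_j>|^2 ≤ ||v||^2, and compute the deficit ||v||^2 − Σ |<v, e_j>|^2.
Σ |<v, e_j>|^2 = 51/26; ||v||^2 = 26; deficit = 625/26

Write each e_j = u_j / sqrt(<u_j, u_j>) where u_j is the displayed integer vector. Then <v, e_j> = <v, u_j> / sqrt(<u_j, u_j>), so |<v, e_j>|^2 = <v, u_j>^2 / <u_j, u_j>.
Coefficients: <v, e_1> = 3/sqrt(7), <v, e_2> = -3/sqrt(189), <v, e_3> = 21/sqrt(702).
Square and sum: Σ |<v, e_j>|^2 = 51/26.
Compute ||v||^2 = v·v = 26.
Deficit = 26 − 51/26 = 625/26 ≥ 0, confirming Bessel's inequality. (The deficit equals ||v − Σ <v,e_j> e_j||^2, the squared distance from v to span{e_j}.)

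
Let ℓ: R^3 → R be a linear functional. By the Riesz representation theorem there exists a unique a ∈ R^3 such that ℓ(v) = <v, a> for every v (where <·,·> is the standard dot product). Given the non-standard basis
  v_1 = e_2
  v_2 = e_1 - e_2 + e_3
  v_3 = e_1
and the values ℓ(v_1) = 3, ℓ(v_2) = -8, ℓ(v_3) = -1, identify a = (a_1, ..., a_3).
a = (-1, 3, -4)

Write a = (a_1, ..., a_3) in the standard basis. For each basis vector v_i, ℓ(v_i) = <v_i, a> is a linear equation in the a_j's. Collect the n equations into a matrix system V a = ℓ, where row i of V is v_i (expressed in the standard basis). Since V is invertible (lower-triangular with 1s on the diagonal, up to permutation), solve by back-substitution:
  V =
[[0, 1, 0],
 [1, -1, 1],
 [1, 0, 0]]
  V a = (3, -8, -1)
Solving gives a = (-1, 3, -4).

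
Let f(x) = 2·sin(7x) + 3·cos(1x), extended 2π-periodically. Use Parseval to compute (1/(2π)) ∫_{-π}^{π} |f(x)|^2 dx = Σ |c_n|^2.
Σ |c_n|^2 = 13/2

Expand |f|^2 and use orthogonality of {sin(nx), cos(mx)} on [-π, π]:
  ∫_{-π}^{π} sin(nx)^2 dx = π, ∫ cos(mx)^2 dx = π, and cross terms integrate to 0.
So ∫_{-π}^{π} f(x)^2 dx = 2^2 · π + 3^2 · π = (4 + 9)π.
Divide by 2π: (4 + 9)/2 = 13/2.
By Parseval, this equals Σ |c_n|^2.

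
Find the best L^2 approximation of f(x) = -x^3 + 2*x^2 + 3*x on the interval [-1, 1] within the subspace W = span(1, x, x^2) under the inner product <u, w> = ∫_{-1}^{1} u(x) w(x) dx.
g(x) = 2*x^2 + 12*x/5

The best approximation g ∈ W is the orthogonal projection of f onto W. Writing g = a_0 + a_1 x + a_2 x^2, the coefficients solve the normal equations G · a = b where
  G_{ij} = <φ_i, φ_j> and b_i = <f, φ_i>, with φ_0 = 1, φ_1 = x, φ_2 = x^2.
G =
  [2, 0, 2/3]
  [0, 2/3, 0]
  [2/3, 0, 2/5],
b = (4/3, 8/5, 4/5).
Solving gives a_0 = 0, a_1 = 12/5, a_2 = 2, so
  g(x) = 2*x^2 + 12*x/5.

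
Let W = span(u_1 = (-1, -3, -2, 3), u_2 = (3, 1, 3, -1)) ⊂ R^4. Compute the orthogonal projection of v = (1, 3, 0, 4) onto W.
proj_W(v) = (158/235, -134/235, 88/235, 134/235)

Set up U = [u_1 | ... | u_2] ∈ R^(4×2). The projector onto W = col(U) is P = U (U^T U)^(-1) U^T.
Compute U^T U =
  [23, -15]
  [-15, 20],
and U^T v = (2, 2).
Solve U^T U · c = U^T v for the coefficients: c = (14/47, 76/235). The projection is proj_W(v) = U c.
Check: (v - proj_W(v)) · u_1 = 0  (should be 0).
Check: (v - proj_W(v)) · u_2 = 0  (should be 0).
Result: proj_W(v) = (158/235, -134/235, 88/235, 134/235).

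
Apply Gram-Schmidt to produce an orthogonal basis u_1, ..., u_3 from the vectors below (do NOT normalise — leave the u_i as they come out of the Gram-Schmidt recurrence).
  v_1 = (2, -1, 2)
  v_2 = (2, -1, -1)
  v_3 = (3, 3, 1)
Orthogonal basis:
  u_1 = (2, -1, 2)
  u_2 = (4/3, -2/3, -5/3)
  u_3 = (9/5, 18/5, 0)

Apply the Gram-Schmidt recurrence
  u_1 = v_1
  u_i = v_i − Σ_{j<i} ((v_i · u_j) / (u_j · u_j)) · u_j.

Step by step this gives:
  u_1 = (2, -1, 2)
  u_2 = (4/3, -2/3, -5/3)
  u_3 = (9/5, 18/5, 0)

Orthogonality check:
  u_2 · u_1 = 0 (should be 0)
  u_3 · u_1 = 0 (should be 0)
  u_3 · u_2 = 0 (should be 0)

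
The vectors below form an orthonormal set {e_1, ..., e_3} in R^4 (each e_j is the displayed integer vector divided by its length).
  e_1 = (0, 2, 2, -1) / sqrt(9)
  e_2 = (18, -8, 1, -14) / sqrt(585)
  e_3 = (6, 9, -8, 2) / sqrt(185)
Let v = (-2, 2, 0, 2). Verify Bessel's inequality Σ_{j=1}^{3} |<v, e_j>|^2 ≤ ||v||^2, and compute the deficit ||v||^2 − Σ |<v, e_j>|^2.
Σ |<v, e_j>|^2 = 5736/481; ||v||^2 = 12; deficit = 36/481

Write each e_j = u_j / sqrt(<u_j, u_j>) where u_j is the displayed integer vector. Then <v, e_j> = <v, u_j> / sqrt(<u_j, u_j>), so |<v, e_j>|^2 = <v, u_j>^2 / <u_j, u_j>.
Coefficients: <v, e_1> = 2/sqrt(9), <v, e_2> = -80/sqrt(585), <v, e_3> = 10/sqrt(185).
Square and sum: Σ |<v, e_j>|^2 = 5736/481.
Compute ||v||^2 = v·v = 12.
Deficit = 12 − 5736/481 = 36/481 ≥ 0, confirming Bessel's inequality. (The deficit equals ||v − Σ <v,e_j> e_j||^2, the squared distance from v to span{e_j}.)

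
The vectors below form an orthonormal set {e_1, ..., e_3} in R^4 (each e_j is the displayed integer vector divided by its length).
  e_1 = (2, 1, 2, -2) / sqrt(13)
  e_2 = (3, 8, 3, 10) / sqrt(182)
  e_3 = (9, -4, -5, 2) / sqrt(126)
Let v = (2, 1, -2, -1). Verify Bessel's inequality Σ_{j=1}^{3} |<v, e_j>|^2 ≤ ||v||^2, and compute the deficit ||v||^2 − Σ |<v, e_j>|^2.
Σ |<v, e_j>|^2 = 41/9; ||v||^2 = 10; deficit = 49/9

Write each e_j = u_j / sqrt(<u_j, u_j>) where u_j is the displayed integer vector. Then <v, e_j> = <v, u_j> / sqrt(<u_j, u_j>), so |<v, e_j>|^2 = <v, u_j>^2 / <u_j, u_j>.
Coefficients: <v, e_1> = 3/sqrt(13), <v, e_2> = -2/sqrt(182), <v, e_3> = 22/sqrt(126).
Square and sum: Σ |<v, e_j>|^2 = 41/9.
Compute ||v||^2 = v·v = 10.
Deficit = 10 − 41/9 = 49/9 ≥ 0, confirming Bessel's inequality. (The deficit equals ||v − Σ <v,e_j> e_j||^2, the squared distance from v to span{e_j}.)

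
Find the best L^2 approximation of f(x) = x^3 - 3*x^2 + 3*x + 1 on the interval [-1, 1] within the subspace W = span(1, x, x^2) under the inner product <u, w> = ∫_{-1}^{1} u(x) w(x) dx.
g(x) = -3*x^2 + 18*x/5 + 1

The best approximation g ∈ W is the orthogonal projection of f onto W. Writing g = a_0 + a_1 x + a_2 x^2, the coefficients solve the normal equations G · a = b where
  G_{ij} = <φ_i, φ_j> and b_i = <f, φ_i>, with φ_0 = 1, φ_1 = x, φ_2 = x^2.
G =
  [2, 0, 2/3]
  [0, 2/3, 0]
  [2/3, 0, 2/5],
b = (0, 12/5, -8/15).
Solving gives a_0 = 1, a_1 = 18/5, a_2 = -3, so
  g(x) = -3*x^2 + 18*x/5 + 1.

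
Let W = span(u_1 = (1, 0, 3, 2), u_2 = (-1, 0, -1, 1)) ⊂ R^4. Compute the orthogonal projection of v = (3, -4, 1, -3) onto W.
proj_W(v) = (42/19, 0, 28/19, -63/19)

Set up U = [u_1 | ... | u_2] ∈ R^(4×2). The projector onto W = col(U) is P = U (U^T U)^(-1) U^T.
Compute U^T U =
  [14, -2]
  [-2, 3],
and U^T v = (0, -7).
Solve U^T U · c = U^T v for the coefficients: c = (-7/19, -49/19). The projection is proj_W(v) = U c.
Check: (v - proj_W(v)) · u_1 = 0  (should be 0).
Check: (v - proj_W(v)) · u_2 = 0  (should be 0).
Result: proj_W(v) = (42/19, 0, 28/19, -63/19).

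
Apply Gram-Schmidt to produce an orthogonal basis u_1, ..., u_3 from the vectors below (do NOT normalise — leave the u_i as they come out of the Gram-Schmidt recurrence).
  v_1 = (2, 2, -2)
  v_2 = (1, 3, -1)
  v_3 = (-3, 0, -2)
Orthogonal basis:
  u_1 = (2, 2, -2)
  u_2 = (-2/3, 4/3, 2/3)
  u_3 = (-5/2, 0, -5/2)

Apply the Gram-Schmidt recurrence
  u_1 = v_1
  u_i = v_i − Σ_{j<i} ((v_i · u_j) / (u_j · u_j)) · u_j.

Step by step this gives:
  u_1 = (2, 2, -2)
  u_2 = (-2/3, 4/3, 2/3)
  u_3 = (-5/2, 0, -5/2)

Orthogonality check:
  u_2 · u_1 = 0 (should be 0)
  u_3 · u_1 = 0 (should be 0)
  u_3 · u_2 = 0 (should be 0)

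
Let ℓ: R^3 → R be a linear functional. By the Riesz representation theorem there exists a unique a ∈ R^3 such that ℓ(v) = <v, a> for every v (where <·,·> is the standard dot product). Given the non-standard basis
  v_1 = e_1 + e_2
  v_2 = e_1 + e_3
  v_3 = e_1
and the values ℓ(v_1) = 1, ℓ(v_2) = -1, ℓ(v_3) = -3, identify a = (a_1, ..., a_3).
a = (-3, 4, 2)

Write a = (a_1, ..., a_3) in the standard basis. For each basis vector v_i, ℓ(v_i) = <v_i, a> is a linear equation in the a_j's. Collect the n equations into a matrix system V a = ℓ, where row i of V is v_i (expressed in the standard basis). Since V is invertible (lower-triangular with 1s on the diagonal, up to permutation), solve by back-substitution:
  V =
[[1, 1, 0],
 [1, 0, 1],
 [1, 0, 0]]
  V a = (1, -1, -3)
Solving gives a = (-3, 4, 2).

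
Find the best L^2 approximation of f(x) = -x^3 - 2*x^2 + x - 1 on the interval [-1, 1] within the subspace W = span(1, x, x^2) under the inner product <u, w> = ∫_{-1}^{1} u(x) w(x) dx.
g(x) = -2*x^2 + 2*x/5 - 1

The best approximation g ∈ W is the orthogonal projection of f onto W. Writing g = a_0 + a_1 x + a_2 x^2, the coefficients solve the normal equations G · a = b where
  G_{ij} = <φ_i, φ_j> and b_i = <f, φ_i>, with φ_0 = 1, φ_1 = x, φ_2 = x^2.
G =
  [2, 0, 2/3]
  [0, 2/3, 0]
  [2/3, 0, 2/5],
b = (-10/3, 4/15, -22/15).
Solving gives a_0 = -1, a_1 = 2/5, a_2 = -2, so
  g(x) = -2*x^2 + 2*x/5 - 1.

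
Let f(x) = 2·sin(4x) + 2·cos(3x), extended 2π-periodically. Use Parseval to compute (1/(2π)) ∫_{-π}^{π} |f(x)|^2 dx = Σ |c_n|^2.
Σ |c_n|^2 = 4

Expand |f|^2 and use orthogonality of {sin(nx), cos(mx)} on [-π, π]:
  ∫_{-π}^{π} sin(nx)^2 dx = π, ∫ cos(mx)^2 dx = π, and cross terms integrate to 0.
So ∫_{-π}^{π} f(x)^2 dx = 2^2 · π + 2^2 · π = (4 + 4)π.
Divide by 2π: (4 + 4)/2 = 4.
By Parseval, this equals Σ |c_n|^2.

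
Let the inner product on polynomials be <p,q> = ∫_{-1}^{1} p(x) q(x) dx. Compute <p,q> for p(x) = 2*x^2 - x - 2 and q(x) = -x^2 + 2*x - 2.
<p,q> = 68/15

Expand the product: p(x)·q(x) = -2*x^4 + 5*x^3 - 4*x^2 - 2*x + 4.
∫_{-1}^{1} of each monomial x^k gives [2/(k+1) if k even, 0 if k odd]. Integrating term-by-term (or equivalently evaluating the antiderivative F(x) = -2*x^5/5 + 5*x^4/4 - 4*x^3/3 - x^2 + 4*x at the endpoints):
  F(1) − F(−1) = 151/60 − (-121/60) = 68/15.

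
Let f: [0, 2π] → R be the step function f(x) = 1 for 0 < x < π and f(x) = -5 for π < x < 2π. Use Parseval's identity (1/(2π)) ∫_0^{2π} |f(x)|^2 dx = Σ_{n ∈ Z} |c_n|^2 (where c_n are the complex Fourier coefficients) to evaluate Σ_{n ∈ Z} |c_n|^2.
Σ |c_n|^2 = 13

Parseval equates the L^2 energy of f (normalised by 1/(2π)) with the ℓ^2 sum of its Fourier coefficients: (1/(2π)) ∫_0^{2π} |f|^2 = Σ |c_n|^2.
Compute the left side: (1/(2π)) [∫_0^π 1^2 dx + ∫_π^{2π} (-5)^2 dx] = (1/(2π)) · (1π + 25π) = (1 + 25)/2 = 13.
So Σ_{n ∈ Z} |c_n|^2 = 13.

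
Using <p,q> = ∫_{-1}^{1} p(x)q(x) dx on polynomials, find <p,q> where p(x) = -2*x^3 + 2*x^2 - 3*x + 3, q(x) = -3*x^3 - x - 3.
<p,q> = -486/35

Expand the product: p(x)·q(x) = 6*x^6 - 6*x^5 + 11*x^4 - 5*x^3 - 3*x^2 + 6*x - 9.
∫_{-1}^{1} of each monomial x^k gives [2/(k+1) if k even, 0 if k odd]. Integrating term-by-term (or equivalently evaluating the antiderivative F(x) = 6*x^7/7 - x^6 + 11*x^5/5 - 5*x^4/4 - x^3 + 3*x^2 - 9*x at the endpoints):
  F(1) − F(−1) = -867/140 − (1077/140) = -486/35.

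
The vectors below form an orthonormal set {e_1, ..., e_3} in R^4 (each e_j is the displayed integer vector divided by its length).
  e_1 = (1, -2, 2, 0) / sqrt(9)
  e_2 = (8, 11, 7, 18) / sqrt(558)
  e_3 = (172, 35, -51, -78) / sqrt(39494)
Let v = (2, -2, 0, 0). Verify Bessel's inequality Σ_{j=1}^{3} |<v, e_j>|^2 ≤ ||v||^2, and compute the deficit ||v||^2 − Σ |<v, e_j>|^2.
Σ |<v, e_j>|^2 = 3800/637; ||v||^2 = 8; deficit = 1296/637

Write each e_j = u_j / sqrt(<u_j, u_j>) where u_j is the displayed integer vector. Then <v, e_j> = <v, u_j> / sqrt(<u_j, u_j>), so |<v, e_j>|^2 = <v, u_j>^2 / <u_j, u_j>.
Coefficients: <v, e_1> = 6/sqrt(9), <v, e_2> = -6/sqrt(558), <v, e_3> = 274/sqrt(39494).
Square and sum: Σ |<v, e_j>|^2 = 3800/637.
Compute ||v||^2 = v·v = 8.
Deficit = 8 − 3800/637 = 1296/637 ≥ 0, confirming Bessel's inequality. (The deficit equals ||v − Σ <v,e_j> e_j||^2, the squared distance from v to span{e_j}.)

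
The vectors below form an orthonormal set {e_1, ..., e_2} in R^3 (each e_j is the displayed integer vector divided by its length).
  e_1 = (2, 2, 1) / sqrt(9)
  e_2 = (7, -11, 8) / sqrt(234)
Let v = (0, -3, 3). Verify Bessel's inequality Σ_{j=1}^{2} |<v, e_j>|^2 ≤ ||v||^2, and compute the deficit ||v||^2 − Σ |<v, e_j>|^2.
Σ |<v, e_j>|^2 = 387/26; ||v||^2 = 18; deficit = 81/26

Write each e_j = u_j / sqrt(<u_j, u_j>) where u_j is the displayed integer vector. Then <v, e_j> = <v, u_j> / sqrt(<u_j, u_j>), so |<v, e_j>|^2 = <v, u_j>^2 / <u_j, u_j>.
Coefficients: <v, e_1> = -3/sqrt(9), <v, e_2> = 57/sqrt(234).
Square and sum: Σ |<v, e_j>|^2 = 387/26.
Compute ||v||^2 = v·v = 18.
Deficit = 18 − 387/26 = 81/26 ≥ 0, confirming Bessel's inequality. (The deficit equals ||v − Σ <v,e_j> e_j||^2, the squared distance from v to span{e_j}.)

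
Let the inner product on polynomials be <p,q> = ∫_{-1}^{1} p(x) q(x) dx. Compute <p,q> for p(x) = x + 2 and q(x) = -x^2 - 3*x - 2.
<p,q> = -34/3

Expand the product: p(x)·q(x) = -x^3 - 5*x^2 - 8*x - 4.
∫_{-1}^{1} of each monomial x^k gives [2/(k+1) if k even, 0 if k odd]. Integrating term-by-term (or equivalently evaluating the antiderivative F(x) = -x^4/4 - 5*x^3/3 - 4*x^2 - 4*x at the endpoints):
  F(1) − F(−1) = -119/12 − (17/12) = -34/3.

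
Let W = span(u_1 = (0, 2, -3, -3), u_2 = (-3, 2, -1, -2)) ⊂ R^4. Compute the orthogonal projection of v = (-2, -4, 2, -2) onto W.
proj_W(v) = (-312/227, -80/227, 328/227, 224/227)

Set up U = [u_1 | ... | u_2] ∈ R^(4×2). The projector onto W = col(U) is P = U (U^T U)^(-1) U^T.
Compute U^T U =
  [22, 13]
  [13, 18],
and U^T v = (-8, 0).
Solve U^T U · c = U^T v for the coefficients: c = (-144/227, 104/227). The projection is proj_W(v) = U c.
Check: (v - proj_W(v)) · u_1 = 0  (should be 0).
Check: (v - proj_W(v)) · u_2 = 0  (should be 0).
Result: proj_W(v) = (-312/227, -80/227, 328/227, 224/227).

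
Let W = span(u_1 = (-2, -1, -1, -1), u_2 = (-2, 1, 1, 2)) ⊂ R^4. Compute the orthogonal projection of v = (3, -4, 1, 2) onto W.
proj_W(v) = (17/7, 3/14, 3/14, -2/7)

Set up U = [u_1 | ... | u_2] ∈ R^(4×2). The projector onto W = col(U) is P = U (U^T U)^(-1) U^T.
Compute U^T U =
  [7, 0]
  [0, 10],
and U^T v = (-5, -5).
Solve U^T U · c = U^T v for the coefficients: c = (-5/7, -1/2). The projection is proj_W(v) = U c.
Check: (v - proj_W(v)) · u_1 = 0  (should be 0).
Check: (v - proj_W(v)) · u_2 = 0  (should be 0).
Result: proj_W(v) = (17/7, 3/14, 3/14, -2/7).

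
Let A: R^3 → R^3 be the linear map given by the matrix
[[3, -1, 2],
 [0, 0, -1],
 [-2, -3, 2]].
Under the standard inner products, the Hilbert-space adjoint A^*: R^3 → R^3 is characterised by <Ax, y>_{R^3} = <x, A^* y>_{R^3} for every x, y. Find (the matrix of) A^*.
A^* = A^T =
[[3, 0, -2],
 [-1, 0, -3],
 [2, -1, 2]]

For real matrices with standard dot products, the defining identity <Ax, y> = <x, A^* y> gives (Ax)^T y = x^T (A^*) y, i.e. x^T A^T y = x^T (A^*) y. Since this holds for all x, y, we must have A^* = A^T. Therefore
A^* =
[[3, 0, -2],
 [-1, 0, -3],
 [2, -1, 2]].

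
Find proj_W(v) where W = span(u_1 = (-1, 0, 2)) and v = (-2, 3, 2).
proj_W(v) = (-6/5, 0, 12/5)

Set up U = [u_1 | ... | u_1] ∈ R^(3×1). The projector onto W = col(U) is P = U (U^T U)^(-1) U^T.
Compute U^T U =
  [5],
and U^T v = (6).
Solve U^T U · c = U^T v for the coefficients: c = (6/5). The projection is proj_W(v) = U c.
Check: (v - proj_W(v)) · u_1 = 0  (should be 0).
Result: proj_W(v) = (-6/5, 0, 12/5).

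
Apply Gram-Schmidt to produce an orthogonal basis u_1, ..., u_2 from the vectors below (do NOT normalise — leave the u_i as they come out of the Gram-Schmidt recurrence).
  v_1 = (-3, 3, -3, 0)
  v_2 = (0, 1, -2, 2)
Orthogonal basis:
  u_1 = (-3, 3, -3, 0)
  u_2 = (1, 0, -1, 2)

Apply the Gram-Schmidt recurrence
  u_1 = v_1
  u_i = v_i − Σ_{j<i} ((v_i · u_j) / (u_j · u_j)) · u_j.

Step by step this gives:
  u_1 = (-3, 3, -3, 0)
  u_2 = (1, 0, -1, 2)

Orthogonality check:
  u_2 · u_1 = 0 (should be 0)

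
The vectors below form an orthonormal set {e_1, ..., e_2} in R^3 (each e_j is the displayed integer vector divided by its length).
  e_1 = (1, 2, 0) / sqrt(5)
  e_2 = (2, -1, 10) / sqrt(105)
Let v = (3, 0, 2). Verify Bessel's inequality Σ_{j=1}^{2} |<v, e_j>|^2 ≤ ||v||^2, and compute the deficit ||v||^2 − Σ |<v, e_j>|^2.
Σ |<v, e_j>|^2 = 173/21; ||v||^2 = 13; deficit = 100/21

Write each e_j = u_j / sqrt(<u_j, u_j>) where u_j is the displayed integer vector. Then <v, e_j> = <v, u_j> / sqrt(<u_j, u_j>), so |<v, e_j>|^2 = <v, u_j>^2 / <u_j, u_j>.
Coefficients: <v, e_1> = 3/sqrt(5), <v, e_2> = 26/sqrt(105).
Square and sum: Σ |<v, e_j>|^2 = 173/21.
Compute ||v||^2 = v·v = 13.
Deficit = 13 − 173/21 = 100/21 ≥ 0, confirming Bessel's inequality. (The deficit equals ||v − Σ <v,e_j> e_j||^2, the squared distance from v to span{e_j}.)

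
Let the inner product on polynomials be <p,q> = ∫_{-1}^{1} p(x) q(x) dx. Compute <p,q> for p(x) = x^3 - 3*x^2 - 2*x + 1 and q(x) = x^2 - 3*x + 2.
<p,q> = 34/15

Expand the product: p(x)·q(x) = x^5 - 6*x^4 + 9*x^3 + x^2 - 7*x + 2.
∫_{-1}^{1} of each monomial x^k gives [2/(k+1) if k even, 0 if k odd]. Integrating term-by-term (or equivalently evaluating the antiderivative F(x) = x^6/6 - 6*x^5/5 + 9*x^4/4 + x^3/3 - 7*x^2/2 + 2*x at the endpoints):
  F(1) − F(−1) = 1/20 − (-133/60) = 34/15.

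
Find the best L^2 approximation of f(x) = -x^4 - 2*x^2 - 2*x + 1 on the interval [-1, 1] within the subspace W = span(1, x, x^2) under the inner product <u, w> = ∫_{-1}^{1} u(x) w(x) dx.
g(x) = -20*x^2/7 - 2*x + 38/35

The best approximation g ∈ W is the orthogonal projection of f onto W. Writing g = a_0 + a_1 x + a_2 x^2, the coefficients solve the normal equations G · a = b where
  G_{ij} = <φ_i, φ_j> and b_i = <f, φ_i>, with φ_0 = 1, φ_1 = x, φ_2 = x^2.
G =
  [2, 0, 2/3]
  [0, 2/3, 0]
  [2/3, 0, 2/5],
b = (4/15, -4/3, -44/105).
Solving gives a_0 = 38/35, a_1 = -2, a_2 = -20/7, so
  g(x) = -20*x^2/7 - 2*x + 38/35.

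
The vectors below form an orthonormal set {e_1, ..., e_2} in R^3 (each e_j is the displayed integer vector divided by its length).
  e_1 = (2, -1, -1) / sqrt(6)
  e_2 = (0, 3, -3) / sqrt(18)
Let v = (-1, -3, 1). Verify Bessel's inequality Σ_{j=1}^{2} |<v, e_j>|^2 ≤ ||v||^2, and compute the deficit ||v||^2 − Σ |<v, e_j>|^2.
Σ |<v, e_j>|^2 = 8; ||v||^2 = 11; deficit = 3

Write each e_j = u_j / sqrt(<u_j, u_j>) where u_j is the displayed integer vector. Then <v, e_j> = <v, u_j> / sqrt(<u_j, u_j>), so |<v, e_j>|^2 = <v, u_j>^2 / <u_j, u_j>.
Coefficients: <v, e_1> = 0/sqrt(6), <v, e_2> = -12/sqrt(18).
Square and sum: Σ |<v, e_j>|^2 = 8.
Compute ||v||^2 = v·v = 11.
Deficit = 11 − 8 = 3 ≥ 0, confirming Bessel's inequality. (The deficit equals ||v − Σ <v,e_j> e_j||^2, the squared distance from v to span{e_j}.)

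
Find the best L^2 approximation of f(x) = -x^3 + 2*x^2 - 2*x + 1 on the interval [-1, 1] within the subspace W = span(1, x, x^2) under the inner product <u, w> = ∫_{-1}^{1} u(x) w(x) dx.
g(x) = 2*x^2 - 13*x/5 + 1

The best approximation g ∈ W is the orthogonal projection of f onto W. Writing g = a_0 + a_1 x + a_2 x^2, the coefficients solve the normal equations G · a = b where
  G_{ij} = <φ_i, φ_j> and b_i = <f, φ_i>, with φ_0 = 1, φ_1 = x, φ_2 = x^2.
G =
  [2, 0, 2/3]
  [0, 2/3, 0]
  [2/3, 0, 2/5],
b = (10/3, -26/15, 22/15).
Solving gives a_0 = 1, a_1 = -13/5, a_2 = 2, so
  g(x) = 2*x^2 - 13*x/5 + 1.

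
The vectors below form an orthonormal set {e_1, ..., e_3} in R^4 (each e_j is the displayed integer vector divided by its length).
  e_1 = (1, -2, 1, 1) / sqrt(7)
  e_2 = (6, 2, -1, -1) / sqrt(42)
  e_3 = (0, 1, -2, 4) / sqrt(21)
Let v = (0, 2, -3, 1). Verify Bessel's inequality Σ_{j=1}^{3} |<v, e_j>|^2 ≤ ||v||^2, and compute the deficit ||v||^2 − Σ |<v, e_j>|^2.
Σ |<v, e_j>|^2 = 90/7; ||v||^2 = 14; deficit = 8/7

Write each e_j = u_j / sqrt(<u_j, u_j>) where u_j is the displayed integer vector. Then <v, e_j> = <v, u_j> / sqrt(<u_j, u_j>), so |<v, e_j>|^2 = <v, u_j>^2 / <u_j, u_j>.
Coefficients: <v, e_1> = -6/sqrt(7), <v, e_2> = 6/sqrt(42), <v, e_3> = 12/sqrt(21).
Square and sum: Σ |<v, e_j>|^2 = 90/7.
Compute ||v||^2 = v·v = 14.
Deficit = 14 − 90/7 = 8/7 ≥ 0, confirming Bessel's inequality. (The deficit equals ||v − Σ <v,e_j> e_j||^2, the squared distance from v to span{e_j}.)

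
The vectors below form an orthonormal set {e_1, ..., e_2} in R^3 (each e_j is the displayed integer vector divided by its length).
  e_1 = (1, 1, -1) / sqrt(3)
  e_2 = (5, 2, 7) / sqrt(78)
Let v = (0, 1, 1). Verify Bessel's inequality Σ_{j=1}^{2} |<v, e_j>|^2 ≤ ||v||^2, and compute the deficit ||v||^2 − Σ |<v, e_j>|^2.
Σ |<v, e_j>|^2 = 27/26; ||v||^2 = 2; deficit = 25/26

Write each e_j = u_j / sqrt(<u_j, u_j>) where u_j is the displayed integer vector. Then <v, e_j> = <v, u_j> / sqrt(<u_j, u_j>), so |<v, e_j>|^2 = <v, u_j>^2 / <u_j, u_j>.
Coefficients: <v, e_1> = 0/sqrt(3), <v, e_2> = 9/sqrt(78).
Square and sum: Σ |<v, e_j>|^2 = 27/26.
Compute ||v||^2 = v·v = 2.
Deficit = 2 − 27/26 = 25/26 ≥ 0, confirming Bessel's inequality. (The deficit equals ||v − Σ <v,e_j> e_j||^2, the squared distance from v to span{e_j}.)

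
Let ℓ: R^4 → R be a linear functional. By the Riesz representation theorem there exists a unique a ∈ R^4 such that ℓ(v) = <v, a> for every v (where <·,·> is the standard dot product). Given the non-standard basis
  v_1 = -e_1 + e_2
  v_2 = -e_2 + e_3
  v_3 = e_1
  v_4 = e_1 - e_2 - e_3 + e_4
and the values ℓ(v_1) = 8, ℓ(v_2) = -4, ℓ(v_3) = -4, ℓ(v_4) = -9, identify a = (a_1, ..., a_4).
a = (-4, 4, 0, -1)

Write a = (a_1, ..., a_4) in the standard basis. For each basis vector v_i, ℓ(v_i) = <v_i, a> is a linear equation in the a_j's. Collect the n equations into a matrix system V a = ℓ, where row i of V is v_i (expressed in the standard basis). Since V is invertible (lower-triangular with 1s on the diagonal, up to permutation), solve by back-substitution:
  V =
[[-1, 1, 0, 0],
 [0, -1, 1, 0],
 [1, 0, 0, 0],
 [1, -1, -1, 1]]
  V a = (8, -4, -4, -9)
Solving gives a = (-4, 4, 0, -1).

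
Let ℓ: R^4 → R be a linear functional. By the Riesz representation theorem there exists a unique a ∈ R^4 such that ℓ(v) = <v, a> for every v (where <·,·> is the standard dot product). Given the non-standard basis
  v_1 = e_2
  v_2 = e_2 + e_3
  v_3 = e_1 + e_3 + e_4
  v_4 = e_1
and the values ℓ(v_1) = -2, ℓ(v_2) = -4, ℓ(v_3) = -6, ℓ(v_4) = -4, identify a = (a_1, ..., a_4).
a = (-4, -2, -2, 0)

Write a = (a_1, ..., a_4) in the standard basis. For each basis vector v_i, ℓ(v_i) = <v_i, a> is a linear equation in the a_j's. Collect the n equations into a matrix system V a = ℓ, where row i of V is v_i (expressed in the standard basis). Since V is invertible (lower-triangular with 1s on the diagonal, up to permutation), solve by back-substitution:
  V =
[[0, 1, 0, 0],
 [0, 1, 1, 0],
 [1, 0, 1, 1],
 [1, 0, 0, 0]]
  V a = (-2, -4, -6, -4)
Solving gives a = (-4, -2, -2, 0).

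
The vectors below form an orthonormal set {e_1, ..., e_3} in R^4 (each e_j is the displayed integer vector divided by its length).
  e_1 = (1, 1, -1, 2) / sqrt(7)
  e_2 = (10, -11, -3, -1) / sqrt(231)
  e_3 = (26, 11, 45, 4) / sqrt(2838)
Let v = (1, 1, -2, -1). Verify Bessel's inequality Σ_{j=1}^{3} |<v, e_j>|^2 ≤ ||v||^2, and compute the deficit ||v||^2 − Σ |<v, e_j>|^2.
Σ |<v, e_j>|^2 = 161/86; ||v||^2 = 7; deficit = 441/86

Write each e_j = u_j / sqrt(<u_j, u_j>) where u_j is the displayed integer vector. Then <v, e_j> = <v, u_j> / sqrt(<u_j, u_j>), so |<v, e_j>|^2 = <v, u_j>^2 / <u_j, u_j>.
Coefficients: <v, e_1> = 2/sqrt(7), <v, e_2> = 6/sqrt(231), <v, e_3> = -57/sqrt(2838).
Square and sum: Σ |<v, e_j>|^2 = 161/86.
Compute ||v||^2 = v·v = 7.
Deficit = 7 − 161/86 = 441/86 ≥ 0, confirming Bessel's inequality. (The deficit equals ||v − Σ <v,e_j> e_j||^2, the squared distance from v to span{e_j}.)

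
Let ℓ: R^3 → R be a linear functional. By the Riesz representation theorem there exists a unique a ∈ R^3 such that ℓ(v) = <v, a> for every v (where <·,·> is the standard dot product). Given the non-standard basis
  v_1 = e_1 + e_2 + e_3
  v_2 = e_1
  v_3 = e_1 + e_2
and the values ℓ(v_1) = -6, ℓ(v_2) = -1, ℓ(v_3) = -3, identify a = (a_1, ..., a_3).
a = (-1, -2, -3)

Write a = (a_1, ..., a_3) in the standard basis. For each basis vector v_i, ℓ(v_i) = <v_i, a> is a linear equation in the a_j's. Collect the n equations into a matrix system V a = ℓ, where row i of V is v_i (expressed in the standard basis). Since V is invertible (lower-triangular with 1s on the diagonal, up to permutation), solve by back-substitution:
  V =
[[1, 1, 1],
 [1, 0, 0],
 [1, 1, 0]]
  V a = (-6, -1, -3)
Solving gives a = (-1, -2, -3).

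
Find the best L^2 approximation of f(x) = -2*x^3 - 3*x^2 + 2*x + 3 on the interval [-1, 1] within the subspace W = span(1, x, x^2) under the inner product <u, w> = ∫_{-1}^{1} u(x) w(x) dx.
g(x) = -3*x^2 + 4*x/5 + 3

The best approximation g ∈ W is the orthogonal projection of f onto W. Writing g = a_0 + a_1 x + a_2 x^2, the coefficients solve the normal equations G · a = b where
  G_{ij} = <φ_i, φ_j> and b_i = <f, φ_i>, with φ_0 = 1, φ_1 = x, φ_2 = x^2.
G =
  [2, 0, 2/3]
  [0, 2/3, 0]
  [2/3, 0, 2/5],
b = (4, 8/15, 4/5).
Solving gives a_0 = 3, a_1 = 4/5, a_2 = -3, so
  g(x) = -3*x^2 + 4*x/5 + 3.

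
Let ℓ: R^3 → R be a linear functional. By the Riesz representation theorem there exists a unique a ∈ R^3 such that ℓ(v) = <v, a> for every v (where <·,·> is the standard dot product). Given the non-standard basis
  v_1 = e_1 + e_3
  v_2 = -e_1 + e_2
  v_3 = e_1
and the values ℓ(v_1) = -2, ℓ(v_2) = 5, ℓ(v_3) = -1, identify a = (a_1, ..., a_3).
a = (-1, 4, -1)

Write a = (a_1, ..., a_3) in the standard basis. For each basis vector v_i, ℓ(v_i) = <v_i, a> is a linear equation in the a_j's. Collect the n equations into a matrix system V a = ℓ, where row i of V is v_i (expressed in the standard basis). Since V is invertible (lower-triangular with 1s on the diagonal, up to permutation), solve by back-substitution:
  V =
[[1, 0, 1],
 [-1, 1, 0],
 [1, 0, 0]]
  V a = (-2, 5, -1)
Solving gives a = (-1, 4, -1).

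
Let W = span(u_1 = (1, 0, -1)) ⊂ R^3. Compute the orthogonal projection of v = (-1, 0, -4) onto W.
proj_W(v) = (3/2, 0, -3/2)

Set up U = [u_1 | ... | u_1] ∈ R^(3×1). The projector onto W = col(U) is P = U (U^T U)^(-1) U^T.
Compute U^T U =
  [2],
and U^T v = (3).
Solve U^T U · c = U^T v for the coefficients: c = (3/2). The projection is proj_W(v) = U c.
Check: (v - proj_W(v)) · u_1 = 0  (should be 0).
Result: proj_W(v) = (3/2, 0, -3/2).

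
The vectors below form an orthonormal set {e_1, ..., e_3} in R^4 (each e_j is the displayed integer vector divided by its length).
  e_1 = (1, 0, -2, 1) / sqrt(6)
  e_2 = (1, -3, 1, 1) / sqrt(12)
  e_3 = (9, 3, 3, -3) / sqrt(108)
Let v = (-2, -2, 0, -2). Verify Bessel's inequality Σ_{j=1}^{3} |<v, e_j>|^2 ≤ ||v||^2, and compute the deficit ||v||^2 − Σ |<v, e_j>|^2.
Σ |<v, e_j>|^2 = 6; ||v||^2 = 12; deficit = 6

Write each e_j = u_j / sqrt(<u_j, u_j>) where u_j is the displayed integer vector. Then <v, e_j> = <v, u_j> / sqrt(<u_j, u_j>), so |<v, e_j>|^2 = <v, u_j>^2 / <u_j, u_j>.
Coefficients: <v, e_1> = -4/sqrt(6), <v, e_2> = 2/sqrt(12), <v, e_3> = -18/sqrt(108).
Square and sum: Σ |<v, e_j>|^2 = 6.
Compute ||v||^2 = v·v = 12.
Deficit = 12 − 6 = 6 ≥ 0, confirming Bessel's inequality. (The deficit equals ||v − Σ <v,e_j> e_j||^2, the squared distance from v to span{e_j}.)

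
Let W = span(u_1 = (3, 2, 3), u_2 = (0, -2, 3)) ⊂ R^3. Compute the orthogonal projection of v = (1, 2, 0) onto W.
proj_W(v) = (37/29, 52/29, -4/29)

Set up U = [u_1 | ... | u_2] ∈ R^(3×2). The projector onto W = col(U) is P = U (U^T U)^(-1) U^T.
Compute U^T U =
  [22, 5]
  [5, 13],
and U^T v = (7, -4).
Solve U^T U · c = U^T v for the coefficients: c = (37/87, -41/87). The projection is proj_W(v) = U c.
Check: (v - proj_W(v)) · u_1 = 0  (should be 0).
Check: (v - proj_W(v)) · u_2 = 0  (should be 0).
Result: proj_W(v) = (37/29, 52/29, -4/29).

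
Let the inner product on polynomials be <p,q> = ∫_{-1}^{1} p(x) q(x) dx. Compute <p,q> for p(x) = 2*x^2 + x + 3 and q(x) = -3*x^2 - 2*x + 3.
<p,q> = 184/15

Expand the product: p(x)·q(x) = -6*x^4 - 7*x^3 - 5*x^2 - 3*x + 9.
∫_{-1}^{1} of each monomial x^k gives [2/(k+1) if k even, 0 if k odd]. Integrating term-by-term (or equivalently evaluating the antiderivative F(x) = -6*x^5/5 - 7*x^4/4 - 5*x^3/3 - 3*x^2/2 + 9*x at the endpoints):
  F(1) − F(−1) = 173/60 − (-563/60) = 184/15.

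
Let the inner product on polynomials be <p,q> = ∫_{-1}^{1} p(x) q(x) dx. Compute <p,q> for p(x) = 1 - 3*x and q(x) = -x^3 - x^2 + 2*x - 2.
<p,q> = -112/15

Expand the product: p(x)·q(x) = 3*x^4 + 2*x^3 - 7*x^2 + 8*x - 2.
∫_{-1}^{1} of each monomial x^k gives [2/(k+1) if k even, 0 if k odd]. Integrating term-by-term (or equivalently evaluating the antiderivative F(x) = 3*x^5/5 + x^4/2 - 7*x^3/3 + 4*x^2 - 2*x at the endpoints):
  F(1) − F(−1) = 23/30 − (247/30) = -112/15.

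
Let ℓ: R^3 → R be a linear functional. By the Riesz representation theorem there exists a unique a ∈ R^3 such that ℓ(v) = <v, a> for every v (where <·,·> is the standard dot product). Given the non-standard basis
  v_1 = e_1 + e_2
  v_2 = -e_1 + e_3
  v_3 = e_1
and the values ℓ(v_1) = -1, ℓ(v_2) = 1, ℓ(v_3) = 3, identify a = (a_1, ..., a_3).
a = (3, -4, 4)

Write a = (a_1, ..., a_3) in the standard basis. For each basis vector v_i, ℓ(v_i) = <v_i, a> is a linear equation in the a_j's. Collect the n equations into a matrix system V a = ℓ, where row i of V is v_i (expressed in the standard basis). Since V is invertible (lower-triangular with 1s on the diagonal, up to permutation), solve by back-substitution:
  V =
[[1, 1, 0],
 [-1, 0, 1],
 [1, 0, 0]]
  V a = (-1, 1, 3)
Solving gives a = (3, -4, 4).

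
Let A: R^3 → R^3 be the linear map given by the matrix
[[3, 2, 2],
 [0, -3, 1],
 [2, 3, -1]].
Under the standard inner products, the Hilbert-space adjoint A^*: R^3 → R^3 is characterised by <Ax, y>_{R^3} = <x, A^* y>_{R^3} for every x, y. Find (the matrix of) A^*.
A^* = A^T =
[[3, 0, 2],
 [2, -3, 3],
 [2, 1, -1]]

For real matrices with standard dot products, the defining identity <Ax, y> = <x, A^* y> gives (Ax)^T y = x^T (A^*) y, i.e. x^T A^T y = x^T (A^*) y. Since this holds for all x, y, we must have A^* = A^T. Therefore
A^* =
[[3, 0, 2],
 [2, -3, 3],
 [2, 1, -1]].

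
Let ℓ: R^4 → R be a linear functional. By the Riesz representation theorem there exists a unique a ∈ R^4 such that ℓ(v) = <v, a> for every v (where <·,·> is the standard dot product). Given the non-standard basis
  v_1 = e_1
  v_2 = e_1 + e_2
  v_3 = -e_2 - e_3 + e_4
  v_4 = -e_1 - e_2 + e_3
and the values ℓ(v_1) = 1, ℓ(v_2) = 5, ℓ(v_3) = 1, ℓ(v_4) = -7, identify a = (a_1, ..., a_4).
a = (1, 4, -2, 3)

Write a = (a_1, ..., a_4) in the standard basis. For each basis vector v_i, ℓ(v_i) = <v_i, a> is a linear equation in the a_j's. Collect the n equations into a matrix system V a = ℓ, where row i of V is v_i (expressed in the standard basis). Since V is invertible (lower-triangular with 1s on the diagonal, up to permutation), solve by back-substitution:
  V =
[[1, 0, 0, 0],
 [1, 1, 0, 0],
 [0, -1, -1, 1],
 [-1, -1, 1, 0]]
  V a = (1, 5, 1, -7)
Solving gives a = (1, 4, -2, 3).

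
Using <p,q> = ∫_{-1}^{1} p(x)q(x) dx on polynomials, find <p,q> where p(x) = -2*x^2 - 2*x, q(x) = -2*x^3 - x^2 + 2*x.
<p,q> = -4/15

Expand the product: p(x)·q(x) = 4*x^5 + 6*x^4 - 2*x^3 - 4*x^2.
∫_{-1}^{1} of each monomial x^k gives [2/(k+1) if k even, 0 if k odd]. Integrating term-by-term (or equivalently evaluating the antiderivative F(x) = 2*x^6/3 + 6*x^5/5 - x^4/2 - 4*x^3/3 at the endpoints):
  F(1) − F(−1) = 1/30 − (3/10) = -4/15.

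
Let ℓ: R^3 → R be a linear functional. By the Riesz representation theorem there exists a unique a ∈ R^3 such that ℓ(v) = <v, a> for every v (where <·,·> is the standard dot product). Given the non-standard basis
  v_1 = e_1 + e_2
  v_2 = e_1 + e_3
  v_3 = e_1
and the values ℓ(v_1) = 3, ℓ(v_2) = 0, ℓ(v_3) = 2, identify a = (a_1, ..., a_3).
a = (2, 1, -2)

Write a = (a_1, ..., a_3) in the standard basis. For each basis vector v_i, ℓ(v_i) = <v_i, a> is a linear equation in the a_j's. Collect the n equations into a matrix system V a = ℓ, where row i of V is v_i (expressed in the standard basis). Since V is invertible (lower-triangular with 1s on the diagonal, up to permutation), solve by back-substitution:
  V =
[[1, 1, 0],
 [1, 0, 1],
 [1, 0, 0]]
  V a = (3, 0, 2)
Solving gives a = (2, 1, -2).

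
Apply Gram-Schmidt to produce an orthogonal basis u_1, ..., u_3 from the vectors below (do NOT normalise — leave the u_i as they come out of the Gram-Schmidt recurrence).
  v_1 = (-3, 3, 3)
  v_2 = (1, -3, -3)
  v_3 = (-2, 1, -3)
Orthogonal basis:
  u_1 = (-3, 3, 3)
  u_2 = (-4/3, -2/3, -2/3)
  u_3 = (0, 2, -2)

Apply the Gram-Schmidt recurrence
  u_1 = v_1
  u_i = v_i − Σ_{j<i} ((v_i · u_j) / (u_j · u_j)) · u_j.

Step by step this gives:
  u_1 = (-3, 3, 3)
  u_2 = (-4/3, -2/3, -2/3)
  u_3 = (0, 2, -2)

Orthogonality check:
  u_2 · u_1 = 0 (should be 0)
  u_3 · u_1 = 0 (should be 0)
  u_3 · u_2 = 0 (should be 0)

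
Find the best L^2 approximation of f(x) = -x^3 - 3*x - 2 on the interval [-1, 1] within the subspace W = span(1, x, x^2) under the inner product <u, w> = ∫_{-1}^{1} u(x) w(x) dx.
g(x) = -18*x/5 - 2

The best approximation g ∈ W is the orthogonal projection of f onto W. Writing g = a_0 + a_1 x + a_2 x^2, the coefficients solve the normal equations G · a = b where
  G_{ij} = <φ_i, φ_j> and b_i = <f, φ_i>, with φ_0 = 1, φ_1 = x, φ_2 = x^2.
G =
  [2, 0, 2/3]
  [0, 2/3, 0]
  [2/3, 0, 2/5],
b = (-4, -12/5, -4/3).
Solving gives a_0 = -2, a_1 = -18/5, a_2 = 0, so
  g(x) = -18*x/5 - 2.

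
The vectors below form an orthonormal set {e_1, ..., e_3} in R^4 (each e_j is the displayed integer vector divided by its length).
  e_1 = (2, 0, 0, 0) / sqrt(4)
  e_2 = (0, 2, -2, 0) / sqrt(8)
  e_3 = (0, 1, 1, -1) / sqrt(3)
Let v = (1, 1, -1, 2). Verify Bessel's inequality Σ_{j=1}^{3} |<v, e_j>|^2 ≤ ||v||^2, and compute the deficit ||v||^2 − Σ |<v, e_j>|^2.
Σ |<v, e_j>|^2 = 13/3; ||v||^2 = 7; deficit = 8/3

Write each e_j = u_j / sqrt(<u_j, u_j>) where u_j is the displayed integer vector. Then <v, e_j> = <v, u_j> / sqrt(<u_j, u_j>), so |<v, e_j>|^2 = <v, u_j>^2 / <u_j, u_j>.
Coefficients: <v, e_1> = 2/sqrt(4), <v, e_2> = 4/sqrt(8), <v, e_3> = -2/sqrt(3).
Square and sum: Σ |<v, e_j>|^2 = 13/3.
Compute ||v||^2 = v·v = 7.
Deficit = 7 − 13/3 = 8/3 ≥ 0, confirming Bessel's inequality. (The deficit equals ||v − Σ <v,e_j> e_j||^2, the squared distance from v to span{e_j}.)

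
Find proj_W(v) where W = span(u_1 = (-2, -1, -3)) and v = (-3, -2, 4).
proj_W(v) = (4/7, 2/7, 6/7)

Set up U = [u_1 | ... | u_1] ∈ R^(3×1). The projector onto W = col(U) is P = U (U^T U)^(-1) U^T.
Compute U^T U =
  [14],
and U^T v = (-4).
Solve U^T U · c = U^T v for the coefficients: c = (-2/7). The projection is proj_W(v) = U c.
Check: (v - proj_W(v)) · u_1 = 0  (should be 0).
Result: proj_W(v) = (4/7, 2/7, 6/7).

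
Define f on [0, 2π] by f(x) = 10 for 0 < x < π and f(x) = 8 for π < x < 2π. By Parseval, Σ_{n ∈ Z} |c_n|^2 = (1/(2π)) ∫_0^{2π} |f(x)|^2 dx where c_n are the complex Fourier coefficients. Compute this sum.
Σ |c_n|^2 = 82

Parseval equates the L^2 energy of f (normalised by 1/(2π)) with the ℓ^2 sum of its Fourier coefficients: (1/(2π)) ∫_0^{2π} |f|^2 = Σ |c_n|^2.
Compute the left side: (1/(2π)) [∫_0^π 10^2 dx + ∫_π^{2π} 8^2 dx] = (1/(2π)) · (100π + 64π) = (100 + 64)/2 = 82.
So Σ_{n ∈ Z} |c_n|^2 = 82.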